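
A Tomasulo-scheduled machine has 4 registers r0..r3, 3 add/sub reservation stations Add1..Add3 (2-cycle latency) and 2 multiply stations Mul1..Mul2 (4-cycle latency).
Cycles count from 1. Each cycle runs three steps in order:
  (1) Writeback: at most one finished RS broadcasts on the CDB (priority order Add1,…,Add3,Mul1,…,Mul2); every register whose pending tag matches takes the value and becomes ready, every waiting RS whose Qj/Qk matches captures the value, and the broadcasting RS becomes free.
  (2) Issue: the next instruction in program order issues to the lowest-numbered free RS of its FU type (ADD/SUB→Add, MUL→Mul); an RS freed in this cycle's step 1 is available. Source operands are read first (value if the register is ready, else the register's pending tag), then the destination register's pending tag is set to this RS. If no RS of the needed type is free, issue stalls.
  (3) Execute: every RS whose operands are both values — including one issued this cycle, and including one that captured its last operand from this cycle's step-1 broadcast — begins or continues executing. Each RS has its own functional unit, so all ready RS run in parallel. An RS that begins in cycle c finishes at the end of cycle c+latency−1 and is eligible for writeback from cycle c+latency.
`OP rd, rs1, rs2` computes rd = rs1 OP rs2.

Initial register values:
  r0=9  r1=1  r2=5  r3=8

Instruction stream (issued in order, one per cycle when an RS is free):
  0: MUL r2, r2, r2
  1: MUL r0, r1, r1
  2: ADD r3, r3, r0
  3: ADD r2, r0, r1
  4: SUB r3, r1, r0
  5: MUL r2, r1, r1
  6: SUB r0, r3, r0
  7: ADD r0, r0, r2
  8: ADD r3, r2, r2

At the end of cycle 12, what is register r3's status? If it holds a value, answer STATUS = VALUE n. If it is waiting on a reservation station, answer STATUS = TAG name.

STATUS = TAG Add3

cycle 1: issue MUL r2<-Mul1 // r0:9,r1:1,r2:Mul1,r3:8
cycle 2: issue MUL r0<-Mul2 // r0:Mul2,r1:1,r2:Mul1,r3:8
cycle 3: issue ADD r3<-Add1 // r0:Mul2,r1:1,r2:Mul1,r3:Add1
cycle 4: issue ADD r2<-Add2 // r0:Mul2,r1:1,r2:Add2,r3:Add1
cycle 5: CDB Mul1=25; issue SUB r3<-Add3 // r0:Mul2,r1:1,r2:Add2,r3:Add3
cycle 6: CDB Mul2=1; issue MUL r2<-Mul1 // r0:1,r1:1,r2:Mul1,r3:Add3
cycle 7: stall // r0:1,r1:1,r2:Mul1,r3:Add3
cycle 8: CDB Add1=9; issue SUB r0<-Add1 // r0:Add1,r1:1,r2:Mul1,r3:Add3
cycle 9: CDB Add2=2; issue ADD r0<-Add2 // r0:Add2,r1:1,r2:Mul1,r3:Add3
cycle 10: CDB Add3=0; issue ADD r3<-Add3 // r0:Add2,r1:1,r2:Mul1,r3:Add3
cycle 11: CDB Mul1=1 // r0:Add2,r1:1,r2:1,r3:Add3
cycle 12: CDB Add1=-1 // r0:Add2,r1:1,r2:1,r3:Add3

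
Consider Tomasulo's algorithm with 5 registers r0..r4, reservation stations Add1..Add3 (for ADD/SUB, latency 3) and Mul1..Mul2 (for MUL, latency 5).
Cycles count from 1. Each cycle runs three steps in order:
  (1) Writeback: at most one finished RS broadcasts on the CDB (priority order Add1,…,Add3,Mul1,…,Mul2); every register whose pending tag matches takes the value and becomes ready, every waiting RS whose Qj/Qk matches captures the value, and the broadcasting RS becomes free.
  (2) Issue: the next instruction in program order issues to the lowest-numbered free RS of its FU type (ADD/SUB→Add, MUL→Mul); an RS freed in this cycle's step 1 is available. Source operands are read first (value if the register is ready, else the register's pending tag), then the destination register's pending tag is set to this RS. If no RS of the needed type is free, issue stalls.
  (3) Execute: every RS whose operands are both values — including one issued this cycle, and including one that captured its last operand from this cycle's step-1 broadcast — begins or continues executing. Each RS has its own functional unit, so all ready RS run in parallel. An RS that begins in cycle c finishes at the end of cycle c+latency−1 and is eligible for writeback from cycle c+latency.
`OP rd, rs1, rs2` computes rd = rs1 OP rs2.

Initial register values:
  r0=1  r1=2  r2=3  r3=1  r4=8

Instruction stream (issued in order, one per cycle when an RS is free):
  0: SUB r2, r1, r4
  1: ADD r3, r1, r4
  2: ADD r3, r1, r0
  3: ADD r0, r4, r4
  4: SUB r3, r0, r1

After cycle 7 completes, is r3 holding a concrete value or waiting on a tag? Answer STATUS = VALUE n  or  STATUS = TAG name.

STATUS = TAG Add2

  c1: issue SUB r2<-Add1  regs: r0:1,r1:2,r2:Add1,r3:1,r4:8
  c2: issue ADD r3<-Add2  regs: r0:1,r1:2,r2:Add1,r3:Add2,r4:8
  c3: issue ADD r3<-Add3  regs: r0:1,r1:2,r2:Add1,r3:Add3,r4:8
  c4: CDB Add1=-6; issue ADD r0<-Add1  regs: r0:Add1,r1:2,r2:-6,r3:Add3,r4:8
  c5: CDB Add2=10; issue SUB r3<-Add2  regs: r0:Add1,r1:2,r2:-6,r3:Add2,r4:8
  c6: CDB Add3=3  regs: r0:Add1,r1:2,r2:-6,r3:Add2,r4:8
  c7: CDB Add1=16  regs: r0:16,r1:2,r2:-6,r3:Add2,r4:8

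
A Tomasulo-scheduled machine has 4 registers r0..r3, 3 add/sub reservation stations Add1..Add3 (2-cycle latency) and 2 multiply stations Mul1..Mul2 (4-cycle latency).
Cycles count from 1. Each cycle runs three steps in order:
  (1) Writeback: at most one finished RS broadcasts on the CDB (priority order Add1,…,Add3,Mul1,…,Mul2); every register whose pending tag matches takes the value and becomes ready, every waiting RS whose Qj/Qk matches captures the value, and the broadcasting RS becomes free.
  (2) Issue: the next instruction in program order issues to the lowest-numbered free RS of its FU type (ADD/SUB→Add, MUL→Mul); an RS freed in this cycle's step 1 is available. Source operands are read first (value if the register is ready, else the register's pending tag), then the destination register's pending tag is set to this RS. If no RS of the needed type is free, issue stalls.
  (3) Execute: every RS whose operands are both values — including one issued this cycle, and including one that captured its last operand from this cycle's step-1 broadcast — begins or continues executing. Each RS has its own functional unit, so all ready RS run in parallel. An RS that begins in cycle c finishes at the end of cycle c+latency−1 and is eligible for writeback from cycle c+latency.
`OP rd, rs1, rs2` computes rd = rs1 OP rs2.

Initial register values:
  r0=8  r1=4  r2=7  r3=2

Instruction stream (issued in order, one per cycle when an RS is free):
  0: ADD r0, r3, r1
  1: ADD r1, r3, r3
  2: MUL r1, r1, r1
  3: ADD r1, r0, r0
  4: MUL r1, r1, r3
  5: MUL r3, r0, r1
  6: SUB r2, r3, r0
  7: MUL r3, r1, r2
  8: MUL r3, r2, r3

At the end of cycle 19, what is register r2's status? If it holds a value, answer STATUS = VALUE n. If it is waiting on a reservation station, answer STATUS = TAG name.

cycle 1: issue ADD r0<-Add1 // r0:Add1,r1:4,r2:7,r3:2
cycle 2: issue ADD r1<-Add2 // r0:Add1,r1:Add2,r2:7,r3:2
cycle 3: CDB Add1=6; issue MUL r1<-Mul1 // r0:6,r1:Mul1,r2:7,r3:2
cycle 4: CDB Add2=4; issue ADD r1<-Add1 // r0:6,r1:Add1,r2:7,r3:2
cycle 5: issue MUL r1<-Mul2 // r0:6,r1:Mul2,r2:7,r3:2
cycle 6: CDB Add1=12; stall // r0:6,r1:Mul2,r2:7,r3:2
cycle 7: stall // r0:6,r1:Mul2,r2:7,r3:2
cycle 8: CDB Mul1=16; issue MUL r3<-Mul1 // r0:6,r1:Mul2,r2:7,r3:Mul1
cycle 9: issue SUB r2<-Add1 // r0:6,r1:Mul2,r2:Add1,r3:Mul1
cycle 10: CDB Mul2=24; issue MUL r3<-Mul2 // r0:6,r1:24,r2:Add1,r3:Mul2
cycle 11: stall // r0:6,r1:24,r2:Add1,r3:Mul2
cycle 12: stall // r0:6,r1:24,r2:Add1,r3:Mul2
cycle 13: stall // r0:6,r1:24,r2:Add1,r3:Mul2
cycle 14: CDB Mul1=144; issue MUL r3<-Mul1 // r0:6,r1:24,r2:Add1,r3:Mul1
cycle 15: - // r0:6,r1:24,r2:Add1,r3:Mul1
cycle 16: CDB Add1=138 // r0:6,r1:24,r2:138,r3:Mul1
cycle 17: - // r0:6,r1:24,r2:138,r3:Mul1
cycle 18: - // r0:6,r1:24,r2:138,r3:Mul1
cycle 19: - // r0:6,r1:24,r2:138,r3:Mul1

STATUS = VALUE 138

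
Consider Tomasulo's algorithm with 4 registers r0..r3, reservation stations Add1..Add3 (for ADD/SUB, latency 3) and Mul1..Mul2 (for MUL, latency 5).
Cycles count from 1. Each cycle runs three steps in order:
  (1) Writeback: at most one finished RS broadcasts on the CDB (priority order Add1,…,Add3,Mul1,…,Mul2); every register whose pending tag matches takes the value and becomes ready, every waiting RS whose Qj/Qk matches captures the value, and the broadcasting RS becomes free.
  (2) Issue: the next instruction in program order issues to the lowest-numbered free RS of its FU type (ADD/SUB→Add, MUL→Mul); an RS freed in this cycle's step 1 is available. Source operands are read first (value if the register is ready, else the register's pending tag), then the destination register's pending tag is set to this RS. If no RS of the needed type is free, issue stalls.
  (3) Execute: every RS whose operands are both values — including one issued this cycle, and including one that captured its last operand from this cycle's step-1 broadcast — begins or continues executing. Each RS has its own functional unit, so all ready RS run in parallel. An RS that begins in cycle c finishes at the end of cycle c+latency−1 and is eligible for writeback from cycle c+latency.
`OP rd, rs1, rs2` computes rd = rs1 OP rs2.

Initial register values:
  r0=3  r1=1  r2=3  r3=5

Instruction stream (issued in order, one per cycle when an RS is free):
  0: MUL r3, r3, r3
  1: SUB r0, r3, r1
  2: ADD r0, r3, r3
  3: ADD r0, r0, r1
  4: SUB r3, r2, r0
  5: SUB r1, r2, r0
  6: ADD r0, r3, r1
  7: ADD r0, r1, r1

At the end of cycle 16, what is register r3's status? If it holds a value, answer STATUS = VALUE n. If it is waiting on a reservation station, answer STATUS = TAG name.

c1: issue MUL r3<-Mul1 | r0:3,r1:1,r2:3,r3:Mul1
c2: issue SUB r0<-Add1 | r0:Add1,r1:1,r2:3,r3:Mul1
c3: issue ADD r0<-Add2 | r0:Add2,r1:1,r2:3,r3:Mul1
c4: issue ADD r0<-Add3 | r0:Add3,r1:1,r2:3,r3:Mul1
c5: stall | r0:Add3,r1:1,r2:3,r3:Mul1
c6: CDB Mul1=25; stall | r0:Add3,r1:1,r2:3,r3:25
c7: stall | r0:Add3,r1:1,r2:3,r3:25
c8: stall | r0:Add3,r1:1,r2:3,r3:25
c9: CDB Add1=24; issue SUB r3<-Add1 | r0:Add3,r1:1,r2:3,r3:Add1
c10: CDB Add2=50; issue SUB r1<-Add2 | r0:Add3,r1:Add2,r2:3,r3:Add1
c11: stall | r0:Add3,r1:Add2,r2:3,r3:Add1
c12: stall | r0:Add3,r1:Add2,r2:3,r3:Add1
c13: CDB Add3=51; issue ADD r0<-Add3 | r0:Add3,r1:Add2,r2:3,r3:Add1
c14: stall | r0:Add3,r1:Add2,r2:3,r3:Add1
c15: stall | r0:Add3,r1:Add2,r2:3,r3:Add1
c16: CDB Add1=-48; issue ADD r0<-Add1 | r0:Add1,r1:Add2,r2:3,r3:-48

STATUS = VALUE -48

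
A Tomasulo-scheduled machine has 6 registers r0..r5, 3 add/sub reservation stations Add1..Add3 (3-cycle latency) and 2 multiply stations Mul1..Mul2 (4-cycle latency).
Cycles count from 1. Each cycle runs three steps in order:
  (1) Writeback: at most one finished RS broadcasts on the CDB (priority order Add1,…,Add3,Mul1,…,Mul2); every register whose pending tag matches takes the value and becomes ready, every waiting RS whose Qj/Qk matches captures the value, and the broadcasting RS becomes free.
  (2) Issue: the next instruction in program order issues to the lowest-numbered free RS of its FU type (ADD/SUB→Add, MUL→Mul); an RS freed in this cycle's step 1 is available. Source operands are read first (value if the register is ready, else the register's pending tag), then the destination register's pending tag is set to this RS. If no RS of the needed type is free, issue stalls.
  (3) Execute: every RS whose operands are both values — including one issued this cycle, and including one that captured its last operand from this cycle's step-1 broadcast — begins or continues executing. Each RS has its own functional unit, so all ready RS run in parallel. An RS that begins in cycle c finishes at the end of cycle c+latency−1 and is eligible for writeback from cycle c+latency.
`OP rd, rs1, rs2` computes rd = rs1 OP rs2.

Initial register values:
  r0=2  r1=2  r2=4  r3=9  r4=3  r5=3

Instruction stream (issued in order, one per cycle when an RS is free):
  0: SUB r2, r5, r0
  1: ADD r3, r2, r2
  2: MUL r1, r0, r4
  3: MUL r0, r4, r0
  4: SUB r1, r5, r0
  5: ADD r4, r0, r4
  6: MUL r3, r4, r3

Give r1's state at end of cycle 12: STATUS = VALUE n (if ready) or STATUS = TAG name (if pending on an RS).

STATUS = VALUE -3

c1: issue SUB r2<-Add1 | r0:2,r1:2,r2:Add1,r3:9,r4:3,r5:3
c2: issue ADD r3<-Add2 | r0:2,r1:2,r2:Add1,r3:Add2,r4:3,r5:3
c3: issue MUL r1<-Mul1 | r0:2,r1:Mul1,r2:Add1,r3:Add2,r4:3,r5:3
c4: CDB Add1=1; issue MUL r0<-Mul2 | r0:Mul2,r1:Mul1,r2:1,r3:Add2,r4:3,r5:3
c5: issue SUB r1<-Add1 | r0:Mul2,r1:Add1,r2:1,r3:Add2,r4:3,r5:3
c6: issue ADD r4<-Add3 | r0:Mul2,r1:Add1,r2:1,r3:Add2,r4:Add3,r5:3
c7: CDB Add2=2; stall | r0:Mul2,r1:Add1,r2:1,r3:2,r4:Add3,r5:3
c8: CDB Mul1=6; issue MUL r3<-Mul1 | r0:Mul2,r1:Add1,r2:1,r3:Mul1,r4:Add3,r5:3
c9: CDB Mul2=6 | r0:6,r1:Add1,r2:1,r3:Mul1,r4:Add3,r5:3
c10: - | r0:6,r1:Add1,r2:1,r3:Mul1,r4:Add3,r5:3
c11: - | r0:6,r1:Add1,r2:1,r3:Mul1,r4:Add3,r5:3
c12: CDB Add1=-3 | r0:6,r1:-3,r2:1,r3:Mul1,r4:Add3,r5:3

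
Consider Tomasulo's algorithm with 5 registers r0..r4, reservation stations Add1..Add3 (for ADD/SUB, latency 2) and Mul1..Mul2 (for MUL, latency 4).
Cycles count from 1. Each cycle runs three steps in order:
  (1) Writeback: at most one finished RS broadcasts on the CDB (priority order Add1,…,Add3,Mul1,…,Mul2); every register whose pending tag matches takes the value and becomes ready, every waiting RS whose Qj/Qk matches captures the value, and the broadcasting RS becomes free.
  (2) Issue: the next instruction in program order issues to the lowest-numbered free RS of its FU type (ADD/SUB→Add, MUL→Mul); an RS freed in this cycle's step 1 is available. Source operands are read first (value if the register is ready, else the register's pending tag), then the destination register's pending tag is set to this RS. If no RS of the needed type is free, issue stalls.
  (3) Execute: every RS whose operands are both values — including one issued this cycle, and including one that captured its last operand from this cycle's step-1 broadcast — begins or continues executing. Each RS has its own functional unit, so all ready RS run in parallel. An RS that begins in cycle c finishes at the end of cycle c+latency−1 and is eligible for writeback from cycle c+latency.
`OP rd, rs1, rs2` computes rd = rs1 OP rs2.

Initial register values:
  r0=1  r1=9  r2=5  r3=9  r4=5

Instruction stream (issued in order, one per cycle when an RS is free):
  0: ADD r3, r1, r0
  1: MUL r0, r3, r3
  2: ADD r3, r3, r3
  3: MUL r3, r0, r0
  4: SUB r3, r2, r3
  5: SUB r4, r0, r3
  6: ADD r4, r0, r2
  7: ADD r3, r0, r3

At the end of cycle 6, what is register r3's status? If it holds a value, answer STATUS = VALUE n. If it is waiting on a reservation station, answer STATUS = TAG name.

c1: issue ADD r3<-Add1 | r0:1,r1:9,r2:5,r3:Add1,r4:5
c2: issue MUL r0<-Mul1 | r0:Mul1,r1:9,r2:5,r3:Add1,r4:5
c3: CDB Add1=10; issue ADD r3<-Add1 | r0:Mul1,r1:9,r2:5,r3:Add1,r4:5
c4: issue MUL r3<-Mul2 | r0:Mul1,r1:9,r2:5,r3:Mul2,r4:5
c5: CDB Add1=20; issue SUB r3<-Add1 | r0:Mul1,r1:9,r2:5,r3:Add1,r4:5
c6: issue SUB r4<-Add2 | r0:Mul1,r1:9,r2:5,r3:Add1,r4:Add2

STATUS = TAG Add1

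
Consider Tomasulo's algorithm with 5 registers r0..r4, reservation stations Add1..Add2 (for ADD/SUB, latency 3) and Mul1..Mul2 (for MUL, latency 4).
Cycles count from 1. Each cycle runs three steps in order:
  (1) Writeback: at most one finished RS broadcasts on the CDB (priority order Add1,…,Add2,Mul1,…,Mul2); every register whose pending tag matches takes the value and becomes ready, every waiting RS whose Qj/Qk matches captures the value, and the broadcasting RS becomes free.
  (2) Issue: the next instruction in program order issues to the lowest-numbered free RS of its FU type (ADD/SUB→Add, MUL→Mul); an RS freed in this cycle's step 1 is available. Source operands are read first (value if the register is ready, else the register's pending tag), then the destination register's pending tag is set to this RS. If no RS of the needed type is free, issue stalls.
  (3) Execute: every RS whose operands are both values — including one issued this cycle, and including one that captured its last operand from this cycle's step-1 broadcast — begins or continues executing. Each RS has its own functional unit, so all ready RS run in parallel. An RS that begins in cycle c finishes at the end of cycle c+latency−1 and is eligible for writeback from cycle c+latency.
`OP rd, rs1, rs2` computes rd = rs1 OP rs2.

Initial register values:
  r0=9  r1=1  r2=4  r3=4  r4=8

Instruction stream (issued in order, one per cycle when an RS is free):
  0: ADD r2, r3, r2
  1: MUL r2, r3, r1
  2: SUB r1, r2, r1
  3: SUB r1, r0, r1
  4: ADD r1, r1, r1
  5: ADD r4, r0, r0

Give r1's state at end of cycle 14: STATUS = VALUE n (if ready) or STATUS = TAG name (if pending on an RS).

  c1: issue ADD r2<-Add1  regs: r0:9,r1:1,r2:Add1,r3:4,r4:8
  c2: issue MUL r2<-Mul1  regs: r0:9,r1:1,r2:Mul1,r3:4,r4:8
  c3: issue SUB r1<-Add2  regs: r0:9,r1:Add2,r2:Mul1,r3:4,r4:8
  c4: CDB Add1=8; issue SUB r1<-Add1  regs: r0:9,r1:Add1,r2:Mul1,r3:4,r4:8
  c5: stall  regs: r0:9,r1:Add1,r2:Mul1,r3:4,r4:8
  c6: CDB Mul1=4; stall  regs: r0:9,r1:Add1,r2:4,r3:4,r4:8
  c7: stall  regs: r0:9,r1:Add1,r2:4,r3:4,r4:8
  c8: stall  regs: r0:9,r1:Add1,r2:4,r3:4,r4:8
  c9: CDB Add2=3; issue ADD r1<-Add2  regs: r0:9,r1:Add2,r2:4,r3:4,r4:8
  c10: stall  regs: r0:9,r1:Add2,r2:4,r3:4,r4:8
  c11: stall  regs: r0:9,r1:Add2,r2:4,r3:4,r4:8
  c12: CDB Add1=6; issue ADD r4<-Add1  regs: r0:9,r1:Add2,r2:4,r3:4,r4:Add1
  c13: -  regs: r0:9,r1:Add2,r2:4,r3:4,r4:Add1
  c14: -  regs: r0:9,r1:Add2,r2:4,r3:4,r4:Add1

STATUS = TAG Add2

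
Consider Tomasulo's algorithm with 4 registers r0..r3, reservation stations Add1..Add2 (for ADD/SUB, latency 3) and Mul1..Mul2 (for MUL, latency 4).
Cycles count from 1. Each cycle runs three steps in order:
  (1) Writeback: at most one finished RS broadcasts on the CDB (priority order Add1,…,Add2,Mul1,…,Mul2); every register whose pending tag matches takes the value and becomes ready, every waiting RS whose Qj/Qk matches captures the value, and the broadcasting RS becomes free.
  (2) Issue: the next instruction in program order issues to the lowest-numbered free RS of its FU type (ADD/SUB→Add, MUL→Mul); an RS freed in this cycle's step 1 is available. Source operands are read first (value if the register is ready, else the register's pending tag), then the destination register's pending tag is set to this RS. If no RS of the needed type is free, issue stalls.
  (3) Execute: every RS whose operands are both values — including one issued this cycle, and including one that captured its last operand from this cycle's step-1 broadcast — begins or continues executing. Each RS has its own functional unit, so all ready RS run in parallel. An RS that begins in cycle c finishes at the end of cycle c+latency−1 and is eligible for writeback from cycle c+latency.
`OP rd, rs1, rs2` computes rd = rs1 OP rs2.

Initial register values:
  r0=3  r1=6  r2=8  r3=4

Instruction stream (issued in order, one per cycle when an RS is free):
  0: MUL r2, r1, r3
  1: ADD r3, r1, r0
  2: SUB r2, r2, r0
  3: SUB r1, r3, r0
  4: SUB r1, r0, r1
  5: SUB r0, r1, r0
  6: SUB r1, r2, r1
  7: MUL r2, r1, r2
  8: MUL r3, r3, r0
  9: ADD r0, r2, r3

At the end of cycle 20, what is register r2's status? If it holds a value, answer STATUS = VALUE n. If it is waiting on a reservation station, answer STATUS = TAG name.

  c1: issue MUL r2<-Mul1  regs: r0:3,r1:6,r2:Mul1,r3:4
  c2: issue ADD r3<-Add1  regs: r0:3,r1:6,r2:Mul1,r3:Add1
  c3: issue SUB r2<-Add2  regs: r0:3,r1:6,r2:Add2,r3:Add1
  c4: stall  regs: r0:3,r1:6,r2:Add2,r3:Add1
  c5: CDB Add1=9; issue SUB r1<-Add1  regs: r0:3,r1:Add1,r2:Add2,r3:9
  c6: CDB Mul1=24; stall  regs: r0:3,r1:Add1,r2:Add2,r3:9
  c7: stall  regs: r0:3,r1:Add1,r2:Add2,r3:9
  c8: CDB Add1=6; issue SUB r1<-Add1  regs: r0:3,r1:Add1,r2:Add2,r3:9
  c9: CDB Add2=21; issue SUB r0<-Add2  regs: r0:Add2,r1:Add1,r2:21,r3:9
  c10: stall  regs: r0:Add2,r1:Add1,r2:21,r3:9
  c11: CDB Add1=-3; issue SUB r1<-Add1  regs: r0:Add2,r1:Add1,r2:21,r3:9
  c12: issue MUL r2<-Mul1  regs: r0:Add2,r1:Add1,r2:Mul1,r3:9
  c13: issue MUL r3<-Mul2  regs: r0:Add2,r1:Add1,r2:Mul1,r3:Mul2
  c14: CDB Add1=24; issue ADD r0<-Add1  regs: r0:Add1,r1:24,r2:Mul1,r3:Mul2
  c15: CDB Add2=-6  regs: r0:Add1,r1:24,r2:Mul1,r3:Mul2
  c16: -  regs: r0:Add1,r1:24,r2:Mul1,r3:Mul2
  c17: -  regs: r0:Add1,r1:24,r2:Mul1,r3:Mul2
  c18: CDB Mul1=504  regs: r0:Add1,r1:24,r2:504,r3:Mul2
  c19: CDB Mul2=-54  regs: r0:Add1,r1:24,r2:504,r3:-54
  c20: -  regs: r0:Add1,r1:24,r2:504,r3:-54

STATUS = VALUE 504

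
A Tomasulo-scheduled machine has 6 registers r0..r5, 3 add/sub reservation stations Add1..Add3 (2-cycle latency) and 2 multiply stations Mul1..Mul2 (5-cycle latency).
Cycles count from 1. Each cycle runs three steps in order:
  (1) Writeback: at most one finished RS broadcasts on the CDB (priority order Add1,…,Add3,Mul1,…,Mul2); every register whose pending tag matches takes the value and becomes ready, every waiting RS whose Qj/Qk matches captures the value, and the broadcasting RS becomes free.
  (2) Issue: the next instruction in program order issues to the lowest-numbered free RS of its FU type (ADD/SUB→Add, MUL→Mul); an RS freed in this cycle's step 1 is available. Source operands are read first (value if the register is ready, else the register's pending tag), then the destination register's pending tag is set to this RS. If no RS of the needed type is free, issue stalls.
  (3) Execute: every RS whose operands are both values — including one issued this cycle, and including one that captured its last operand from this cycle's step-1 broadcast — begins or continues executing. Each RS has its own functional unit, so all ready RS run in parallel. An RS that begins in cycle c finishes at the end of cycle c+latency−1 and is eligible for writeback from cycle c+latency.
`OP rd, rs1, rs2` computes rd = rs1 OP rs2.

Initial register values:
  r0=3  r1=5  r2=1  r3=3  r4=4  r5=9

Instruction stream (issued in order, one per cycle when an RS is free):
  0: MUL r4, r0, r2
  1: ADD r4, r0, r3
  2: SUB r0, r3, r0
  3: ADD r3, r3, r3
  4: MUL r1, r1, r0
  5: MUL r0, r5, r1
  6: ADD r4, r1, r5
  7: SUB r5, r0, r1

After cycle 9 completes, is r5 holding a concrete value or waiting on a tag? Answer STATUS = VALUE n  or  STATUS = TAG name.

  c1: issue MUL r4<-Mul1  regs: r0:3,r1:5,r2:1,r3:3,r4:Mul1,r5:9
  c2: issue ADD r4<-Add1  regs: r0:3,r1:5,r2:1,r3:3,r4:Add1,r5:9
  c3: issue SUB r0<-Add2  regs: r0:Add2,r1:5,r2:1,r3:3,r4:Add1,r5:9
  c4: CDB Add1=6; issue ADD r3<-Add1  regs: r0:Add2,r1:5,r2:1,r3:Add1,r4:6,r5:9
  c5: CDB Add2=0; issue MUL r1<-Mul2  regs: r0:0,r1:Mul2,r2:1,r3:Add1,r4:6,r5:9
  c6: CDB Add1=6; stall  regs: r0:0,r1:Mul2,r2:1,r3:6,r4:6,r5:9
  c7: CDB Mul1=3; issue MUL r0<-Mul1  regs: r0:Mul1,r1:Mul2,r2:1,r3:6,r4:6,r5:9
  c8: issue ADD r4<-Add1  regs: r0:Mul1,r1:Mul2,r2:1,r3:6,r4:Add1,r5:9
  c9: issue SUB r5<-Add2  regs: r0:Mul1,r1:Mul2,r2:1,r3:6,r4:Add1,r5:Add2

STATUS = TAG Add2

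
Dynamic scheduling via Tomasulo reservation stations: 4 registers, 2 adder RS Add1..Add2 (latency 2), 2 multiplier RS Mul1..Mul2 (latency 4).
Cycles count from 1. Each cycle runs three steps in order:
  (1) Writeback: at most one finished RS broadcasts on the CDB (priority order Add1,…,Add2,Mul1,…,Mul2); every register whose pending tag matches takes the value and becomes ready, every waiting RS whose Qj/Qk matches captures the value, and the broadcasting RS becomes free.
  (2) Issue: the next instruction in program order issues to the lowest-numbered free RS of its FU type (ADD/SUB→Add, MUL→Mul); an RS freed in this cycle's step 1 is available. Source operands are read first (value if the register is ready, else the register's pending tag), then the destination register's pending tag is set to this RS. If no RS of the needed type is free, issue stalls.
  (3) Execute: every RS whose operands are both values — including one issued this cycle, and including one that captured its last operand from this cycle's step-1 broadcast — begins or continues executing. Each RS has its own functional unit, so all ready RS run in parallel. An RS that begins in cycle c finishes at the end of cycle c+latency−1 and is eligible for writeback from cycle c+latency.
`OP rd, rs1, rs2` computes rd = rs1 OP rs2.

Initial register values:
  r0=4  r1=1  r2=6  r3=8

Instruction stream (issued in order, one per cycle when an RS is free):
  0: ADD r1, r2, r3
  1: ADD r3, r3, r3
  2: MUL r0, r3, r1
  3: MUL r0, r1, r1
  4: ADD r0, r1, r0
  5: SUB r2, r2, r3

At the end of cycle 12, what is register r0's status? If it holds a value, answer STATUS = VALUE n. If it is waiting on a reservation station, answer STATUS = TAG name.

c1: issue ADD r1<-Add1 | r0:4,r1:Add1,r2:6,r3:8
c2: issue ADD r3<-Add2 | r0:4,r1:Add1,r2:6,r3:Add2
c3: CDB Add1=14; issue MUL r0<-Mul1 | r0:Mul1,r1:14,r2:6,r3:Add2
c4: CDB Add2=16; issue MUL r0<-Mul2 | r0:Mul2,r1:14,r2:6,r3:16
c5: issue ADD r0<-Add1 | r0:Add1,r1:14,r2:6,r3:16
c6: issue SUB r2<-Add2 | r0:Add1,r1:14,r2:Add2,r3:16
c7: - | r0:Add1,r1:14,r2:Add2,r3:16
c8: CDB Add2=-10 | r0:Add1,r1:14,r2:-10,r3:16
c9: CDB Mul1=224 | r0:Add1,r1:14,r2:-10,r3:16
c10: CDB Mul2=196 | r0:Add1,r1:14,r2:-10,r3:16
c11: - | r0:Add1,r1:14,r2:-10,r3:16
c12: CDB Add1=210 | r0:210,r1:14,r2:-10,r3:16

STATUS = VALUE 210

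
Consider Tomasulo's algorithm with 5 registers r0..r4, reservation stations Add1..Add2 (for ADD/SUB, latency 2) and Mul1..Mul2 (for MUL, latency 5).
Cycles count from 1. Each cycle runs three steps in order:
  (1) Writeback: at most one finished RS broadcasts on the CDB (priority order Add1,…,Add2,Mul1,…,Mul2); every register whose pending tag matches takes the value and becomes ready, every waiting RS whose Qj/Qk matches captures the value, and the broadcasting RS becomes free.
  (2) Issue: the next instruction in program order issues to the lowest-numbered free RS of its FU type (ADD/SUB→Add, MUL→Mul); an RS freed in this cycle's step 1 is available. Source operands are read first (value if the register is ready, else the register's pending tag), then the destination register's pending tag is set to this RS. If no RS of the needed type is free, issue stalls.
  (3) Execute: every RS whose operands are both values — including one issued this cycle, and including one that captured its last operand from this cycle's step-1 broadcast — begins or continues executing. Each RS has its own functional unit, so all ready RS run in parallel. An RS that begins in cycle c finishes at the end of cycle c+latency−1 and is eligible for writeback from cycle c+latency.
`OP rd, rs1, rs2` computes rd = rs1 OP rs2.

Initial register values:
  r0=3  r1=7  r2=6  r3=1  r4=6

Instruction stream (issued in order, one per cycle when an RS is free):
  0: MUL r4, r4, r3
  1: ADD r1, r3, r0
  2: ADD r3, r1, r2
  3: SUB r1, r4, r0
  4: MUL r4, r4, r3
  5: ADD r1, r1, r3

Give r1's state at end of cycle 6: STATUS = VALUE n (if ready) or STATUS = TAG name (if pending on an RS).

c1: issue MUL r4<-Mul1 | r0:3,r1:7,r2:6,r3:1,r4:Mul1
c2: issue ADD r1<-Add1 | r0:3,r1:Add1,r2:6,r3:1,r4:Mul1
c3: issue ADD r3<-Add2 | r0:3,r1:Add1,r2:6,r3:Add2,r4:Mul1
c4: CDB Add1=4; issue SUB r1<-Add1 | r0:3,r1:Add1,r2:6,r3:Add2,r4:Mul1
c5: issue MUL r4<-Mul2 | r0:3,r1:Add1,r2:6,r3:Add2,r4:Mul2
c6: CDB Add2=10; issue ADD r1<-Add2 | r0:3,r1:Add2,r2:6,r3:10,r4:Mul2

STATUS = TAG Add2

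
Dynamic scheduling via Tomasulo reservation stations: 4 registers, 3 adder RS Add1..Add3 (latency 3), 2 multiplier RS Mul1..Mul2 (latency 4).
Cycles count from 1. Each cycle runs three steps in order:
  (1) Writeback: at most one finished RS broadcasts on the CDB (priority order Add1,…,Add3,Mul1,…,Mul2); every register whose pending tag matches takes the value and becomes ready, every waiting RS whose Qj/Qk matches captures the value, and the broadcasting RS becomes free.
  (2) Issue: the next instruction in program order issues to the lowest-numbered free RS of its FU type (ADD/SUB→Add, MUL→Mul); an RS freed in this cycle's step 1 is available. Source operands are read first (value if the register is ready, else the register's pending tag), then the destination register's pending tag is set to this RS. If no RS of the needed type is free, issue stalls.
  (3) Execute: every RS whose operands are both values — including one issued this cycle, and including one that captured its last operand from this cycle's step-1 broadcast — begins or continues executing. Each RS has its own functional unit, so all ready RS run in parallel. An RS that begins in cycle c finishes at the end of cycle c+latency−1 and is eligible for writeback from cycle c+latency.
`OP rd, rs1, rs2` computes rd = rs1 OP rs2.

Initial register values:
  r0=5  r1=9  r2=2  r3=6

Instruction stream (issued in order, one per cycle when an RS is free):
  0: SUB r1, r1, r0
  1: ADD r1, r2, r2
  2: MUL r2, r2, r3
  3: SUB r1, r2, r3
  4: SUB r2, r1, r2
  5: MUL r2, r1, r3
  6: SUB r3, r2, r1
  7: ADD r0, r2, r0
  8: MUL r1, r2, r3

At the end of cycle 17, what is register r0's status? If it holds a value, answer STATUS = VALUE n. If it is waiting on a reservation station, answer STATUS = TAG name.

  c1: issue SUB r1<-Add1  regs: r0:5,r1:Add1,r2:2,r3:6
  c2: issue ADD r1<-Add2  regs: r0:5,r1:Add2,r2:2,r3:6
  c3: issue MUL r2<-Mul1  regs: r0:5,r1:Add2,r2:Mul1,r3:6
  c4: CDB Add1=4; issue SUB r1<-Add1  regs: r0:5,r1:Add1,r2:Mul1,r3:6
  c5: CDB Add2=4; issue SUB r2<-Add2  regs: r0:5,r1:Add1,r2:Add2,r3:6
  c6: issue MUL r2<-Mul2  regs: r0:5,r1:Add1,r2:Mul2,r3:6
  c7: CDB Mul1=12; issue SUB r3<-Add3  regs: r0:5,r1:Add1,r2:Mul2,r3:Add3
  c8: stall  regs: r0:5,r1:Add1,r2:Mul2,r3:Add3
  c9: stall  regs: r0:5,r1:Add1,r2:Mul2,r3:Add3
  c10: CDB Add1=6; issue ADD r0<-Add1  regs: r0:Add1,r1:6,r2:Mul2,r3:Add3
  c11: issue MUL r1<-Mul1  regs: r0:Add1,r1:Mul1,r2:Mul2,r3:Add3
  c12: -  regs: r0:Add1,r1:Mul1,r2:Mul2,r3:Add3
  c13: CDB Add2=-6  regs: r0:Add1,r1:Mul1,r2:Mul2,r3:Add3
  c14: CDB Mul2=36  regs: r0:Add1,r1:Mul1,r2:36,r3:Add3
  c15: -  regs: r0:Add1,r1:Mul1,r2:36,r3:Add3
  c16: -  regs: r0:Add1,r1:Mul1,r2:36,r3:Add3
  c17: CDB Add1=41  regs: r0:41,r1:Mul1,r2:36,r3:Add3

STATUS = VALUE 41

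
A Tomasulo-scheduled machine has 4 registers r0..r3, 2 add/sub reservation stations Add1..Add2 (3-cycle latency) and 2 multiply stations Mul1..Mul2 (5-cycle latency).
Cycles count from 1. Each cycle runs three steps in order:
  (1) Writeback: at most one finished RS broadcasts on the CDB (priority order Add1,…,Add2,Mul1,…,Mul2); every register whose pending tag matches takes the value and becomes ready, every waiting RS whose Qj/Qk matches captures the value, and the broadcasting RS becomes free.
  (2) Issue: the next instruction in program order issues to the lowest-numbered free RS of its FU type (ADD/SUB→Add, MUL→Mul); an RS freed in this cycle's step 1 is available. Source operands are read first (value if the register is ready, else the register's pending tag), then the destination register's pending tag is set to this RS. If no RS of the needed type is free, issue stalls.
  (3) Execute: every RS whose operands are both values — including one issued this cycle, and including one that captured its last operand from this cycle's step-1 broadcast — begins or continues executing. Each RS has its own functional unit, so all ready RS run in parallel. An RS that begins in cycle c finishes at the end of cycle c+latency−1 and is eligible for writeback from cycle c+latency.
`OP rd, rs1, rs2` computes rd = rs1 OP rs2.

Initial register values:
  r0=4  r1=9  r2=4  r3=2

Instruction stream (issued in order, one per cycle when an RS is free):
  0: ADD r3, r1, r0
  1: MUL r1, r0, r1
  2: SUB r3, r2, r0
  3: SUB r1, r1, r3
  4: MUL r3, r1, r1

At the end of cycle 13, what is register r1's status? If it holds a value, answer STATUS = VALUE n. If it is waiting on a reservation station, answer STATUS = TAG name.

c1: issue ADD r3<-Add1 | r0:4,r1:9,r2:4,r3:Add1
c2: issue MUL r1<-Mul1 | r0:4,r1:Mul1,r2:4,r3:Add1
c3: issue SUB r3<-Add2 | r0:4,r1:Mul1,r2:4,r3:Add2
c4: CDB Add1=13; issue SUB r1<-Add1 | r0:4,r1:Add1,r2:4,r3:Add2
c5: issue MUL r3<-Mul2 | r0:4,r1:Add1,r2:4,r3:Mul2
c6: CDB Add2=0 | r0:4,r1:Add1,r2:4,r3:Mul2
c7: CDB Mul1=36 | r0:4,r1:Add1,r2:4,r3:Mul2
c8: - | r0:4,r1:Add1,r2:4,r3:Mul2
c9: - | r0:4,r1:Add1,r2:4,r3:Mul2
c10: CDB Add1=36 | r0:4,r1:36,r2:4,r3:Mul2
c11: - | r0:4,r1:36,r2:4,r3:Mul2
c12: - | r0:4,r1:36,r2:4,r3:Mul2
c13: - | r0:4,r1:36,r2:4,r3:Mul2

STATUS = VALUE 36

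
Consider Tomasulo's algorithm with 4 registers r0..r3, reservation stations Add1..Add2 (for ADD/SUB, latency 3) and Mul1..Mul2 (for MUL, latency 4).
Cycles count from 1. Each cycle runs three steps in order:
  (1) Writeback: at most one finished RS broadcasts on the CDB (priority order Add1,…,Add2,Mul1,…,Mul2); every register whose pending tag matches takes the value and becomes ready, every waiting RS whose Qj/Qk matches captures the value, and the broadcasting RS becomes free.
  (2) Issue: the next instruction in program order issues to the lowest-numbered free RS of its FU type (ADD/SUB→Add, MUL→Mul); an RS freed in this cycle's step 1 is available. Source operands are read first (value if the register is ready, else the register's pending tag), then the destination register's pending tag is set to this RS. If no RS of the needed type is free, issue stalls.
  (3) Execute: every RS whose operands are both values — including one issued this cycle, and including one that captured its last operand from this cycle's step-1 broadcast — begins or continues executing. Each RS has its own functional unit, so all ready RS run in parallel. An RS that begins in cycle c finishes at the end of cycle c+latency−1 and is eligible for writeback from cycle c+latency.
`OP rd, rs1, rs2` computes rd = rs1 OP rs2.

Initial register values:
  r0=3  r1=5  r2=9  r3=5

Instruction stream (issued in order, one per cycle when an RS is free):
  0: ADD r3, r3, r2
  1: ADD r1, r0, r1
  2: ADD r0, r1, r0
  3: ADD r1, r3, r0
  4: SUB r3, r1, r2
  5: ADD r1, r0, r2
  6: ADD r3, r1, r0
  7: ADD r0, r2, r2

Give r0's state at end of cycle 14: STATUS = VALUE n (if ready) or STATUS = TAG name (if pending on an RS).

  c1: issue ADD r3<-Add1  regs: r0:3,r1:5,r2:9,r3:Add1
  c2: issue ADD r1<-Add2  regs: r0:3,r1:Add2,r2:9,r3:Add1
  c3: stall  regs: r0:3,r1:Add2,r2:9,r3:Add1
  c4: CDB Add1=14; issue ADD r0<-Add1  regs: r0:Add1,r1:Add2,r2:9,r3:14
  c5: CDB Add2=8; issue ADD r1<-Add2  regs: r0:Add1,r1:Add2,r2:9,r3:14
  c6: stall  regs: r0:Add1,r1:Add2,r2:9,r3:14
  c7: stall  regs: r0:Add1,r1:Add2,r2:9,r3:14
  c8: CDB Add1=11; issue SUB r3<-Add1  regs: r0:11,r1:Add2,r2:9,r3:Add1
  c9: stall  regs: r0:11,r1:Add2,r2:9,r3:Add1
  c10: stall  regs: r0:11,r1:Add2,r2:9,r3:Add1
  c11: CDB Add2=25; issue ADD r1<-Add2  regs: r0:11,r1:Add2,r2:9,r3:Add1
  c12: stall  regs: r0:11,r1:Add2,r2:9,r3:Add1
  c13: stall  regs: r0:11,r1:Add2,r2:9,r3:Add1
  c14: CDB Add1=16; issue ADD r3<-Add1  regs: r0:11,r1:Add2,r2:9,r3:Add1

STATUS = VALUE 11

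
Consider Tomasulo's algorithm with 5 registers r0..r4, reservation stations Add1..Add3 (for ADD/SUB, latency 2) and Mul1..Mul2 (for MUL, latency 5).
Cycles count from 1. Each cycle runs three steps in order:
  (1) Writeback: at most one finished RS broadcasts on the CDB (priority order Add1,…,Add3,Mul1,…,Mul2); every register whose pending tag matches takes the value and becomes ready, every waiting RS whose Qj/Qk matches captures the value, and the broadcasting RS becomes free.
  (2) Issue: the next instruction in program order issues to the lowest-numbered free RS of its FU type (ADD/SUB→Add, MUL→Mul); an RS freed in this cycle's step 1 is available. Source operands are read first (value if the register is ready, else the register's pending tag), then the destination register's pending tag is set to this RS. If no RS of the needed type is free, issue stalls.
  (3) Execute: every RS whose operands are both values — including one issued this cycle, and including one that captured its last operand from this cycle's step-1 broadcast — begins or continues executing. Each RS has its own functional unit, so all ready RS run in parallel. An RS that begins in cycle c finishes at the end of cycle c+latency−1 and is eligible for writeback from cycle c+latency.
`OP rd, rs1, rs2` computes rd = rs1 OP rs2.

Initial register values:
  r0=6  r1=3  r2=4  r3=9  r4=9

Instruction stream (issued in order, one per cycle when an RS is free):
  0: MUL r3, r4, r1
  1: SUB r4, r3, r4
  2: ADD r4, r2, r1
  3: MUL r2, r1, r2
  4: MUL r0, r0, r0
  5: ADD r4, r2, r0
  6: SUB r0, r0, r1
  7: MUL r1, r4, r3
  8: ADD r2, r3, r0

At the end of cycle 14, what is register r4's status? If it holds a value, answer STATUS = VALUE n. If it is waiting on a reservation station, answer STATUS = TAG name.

STATUS = VALUE 48

  c1: issue MUL r3<-Mul1  regs: r0:6,r1:3,r2:4,r3:Mul1,r4:9
  c2: issue SUB r4<-Add1  regs: r0:6,r1:3,r2:4,r3:Mul1,r4:Add1
  c3: issue ADD r4<-Add2  regs: r0:6,r1:3,r2:4,r3:Mul1,r4:Add2
  c4: issue MUL r2<-Mul2  regs: r0:6,r1:3,r2:Mul2,r3:Mul1,r4:Add2
  c5: CDB Add2=7; stall  regs: r0:6,r1:3,r2:Mul2,r3:Mul1,r4:7
  c6: CDB Mul1=27; issue MUL r0<-Mul1  regs: r0:Mul1,r1:3,r2:Mul2,r3:27,r4:7
  c7: issue ADD r4<-Add2  regs: r0:Mul1,r1:3,r2:Mul2,r3:27,r4:Add2
  c8: CDB Add1=18; issue SUB r0<-Add1  regs: r0:Add1,r1:3,r2:Mul2,r3:27,r4:Add2
  c9: CDB Mul2=12; issue MUL r1<-Mul2  regs: r0:Add1,r1:Mul2,r2:12,r3:27,r4:Add2
  c10: issue ADD r2<-Add3  regs: r0:Add1,r1:Mul2,r2:Add3,r3:27,r4:Add2
  c11: CDB Mul1=36  regs: r0:Add1,r1:Mul2,r2:Add3,r3:27,r4:Add2
  c12: -  regs: r0:Add1,r1:Mul2,r2:Add3,r3:27,r4:Add2
  c13: CDB Add1=33  regs: r0:33,r1:Mul2,r2:Add3,r3:27,r4:Add2
  c14: CDB Add2=48  regs: r0:33,r1:Mul2,r2:Add3,r3:27,r4:48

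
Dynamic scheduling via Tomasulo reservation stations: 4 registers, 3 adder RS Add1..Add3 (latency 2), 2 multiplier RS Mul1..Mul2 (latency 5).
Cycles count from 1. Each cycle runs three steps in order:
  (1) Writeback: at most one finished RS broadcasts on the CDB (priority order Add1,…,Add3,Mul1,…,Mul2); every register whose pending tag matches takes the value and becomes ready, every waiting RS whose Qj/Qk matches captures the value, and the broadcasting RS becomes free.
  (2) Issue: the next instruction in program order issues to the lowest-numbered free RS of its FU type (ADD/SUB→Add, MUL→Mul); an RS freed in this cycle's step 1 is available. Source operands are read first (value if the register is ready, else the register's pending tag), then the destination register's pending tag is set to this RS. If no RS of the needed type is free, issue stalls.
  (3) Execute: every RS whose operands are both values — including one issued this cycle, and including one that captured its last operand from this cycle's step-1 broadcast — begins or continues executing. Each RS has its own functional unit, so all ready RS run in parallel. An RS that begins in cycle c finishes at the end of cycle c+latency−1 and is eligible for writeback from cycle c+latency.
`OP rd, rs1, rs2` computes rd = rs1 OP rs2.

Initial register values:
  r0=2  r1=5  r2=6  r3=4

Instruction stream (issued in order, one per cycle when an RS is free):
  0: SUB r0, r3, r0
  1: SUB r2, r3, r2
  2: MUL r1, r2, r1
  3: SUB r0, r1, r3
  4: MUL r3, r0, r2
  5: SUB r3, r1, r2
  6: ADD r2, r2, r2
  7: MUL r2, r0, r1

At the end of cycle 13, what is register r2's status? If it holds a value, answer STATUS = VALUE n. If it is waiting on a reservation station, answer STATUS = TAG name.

STATUS = TAG Mul1

c1: issue SUB r0<-Add1 | r0:Add1,r1:5,r2:6,r3:4
c2: issue SUB r2<-Add2 | r0:Add1,r1:5,r2:Add2,r3:4
c3: CDB Add1=2; issue MUL r1<-Mul1 | r0:2,r1:Mul1,r2:Add2,r3:4
c4: CDB Add2=-2; issue SUB r0<-Add1 | r0:Add1,r1:Mul1,r2:-2,r3:4
c5: issue MUL r3<-Mul2 | r0:Add1,r1:Mul1,r2:-2,r3:Mul2
c6: issue SUB r3<-Add2 | r0:Add1,r1:Mul1,r2:-2,r3:Add2
c7: issue ADD r2<-Add3 | r0:Add1,r1:Mul1,r2:Add3,r3:Add2
c8: stall | r0:Add1,r1:Mul1,r2:Add3,r3:Add2
c9: CDB Add3=-4; stall | r0:Add1,r1:Mul1,r2:-4,r3:Add2
c10: CDB Mul1=-10; issue MUL r2<-Mul1 | r0:Add1,r1:-10,r2:Mul1,r3:Add2
c11: - | r0:Add1,r1:-10,r2:Mul1,r3:Add2
c12: CDB Add1=-14 | r0:-14,r1:-10,r2:Mul1,r3:Add2
c13: CDB Add2=-8 | r0:-14,r1:-10,r2:Mul1,r3:-8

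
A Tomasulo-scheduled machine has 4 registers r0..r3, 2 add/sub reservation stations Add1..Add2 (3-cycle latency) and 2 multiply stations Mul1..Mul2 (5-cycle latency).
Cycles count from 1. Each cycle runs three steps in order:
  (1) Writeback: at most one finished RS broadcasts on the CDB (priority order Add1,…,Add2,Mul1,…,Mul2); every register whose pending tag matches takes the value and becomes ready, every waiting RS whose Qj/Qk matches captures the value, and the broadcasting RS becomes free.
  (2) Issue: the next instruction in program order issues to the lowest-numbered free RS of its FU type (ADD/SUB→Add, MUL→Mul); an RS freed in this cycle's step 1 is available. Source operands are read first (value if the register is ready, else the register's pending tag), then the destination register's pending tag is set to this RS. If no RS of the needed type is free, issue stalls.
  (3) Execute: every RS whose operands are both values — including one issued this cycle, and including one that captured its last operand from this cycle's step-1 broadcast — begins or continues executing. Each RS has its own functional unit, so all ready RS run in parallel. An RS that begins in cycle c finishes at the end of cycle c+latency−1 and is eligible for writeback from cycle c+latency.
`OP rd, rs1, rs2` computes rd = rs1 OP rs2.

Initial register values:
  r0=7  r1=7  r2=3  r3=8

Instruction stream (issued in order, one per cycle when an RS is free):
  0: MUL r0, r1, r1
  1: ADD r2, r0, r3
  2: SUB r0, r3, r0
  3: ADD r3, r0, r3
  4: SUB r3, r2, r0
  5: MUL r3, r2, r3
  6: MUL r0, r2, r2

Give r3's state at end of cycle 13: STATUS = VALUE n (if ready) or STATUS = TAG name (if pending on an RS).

STATUS = TAG Mul1

  c1: issue MUL r0<-Mul1  regs: r0:Mul1,r1:7,r2:3,r3:8
  c2: issue ADD r2<-Add1  regs: r0:Mul1,r1:7,r2:Add1,r3:8
  c3: issue SUB r0<-Add2  regs: r0:Add2,r1:7,r2:Add1,r3:8
  c4: stall  regs: r0:Add2,r1:7,r2:Add1,r3:8
  c5: stall  regs: r0:Add2,r1:7,r2:Add1,r3:8
  c6: CDB Mul1=49; stall  regs: r0:Add2,r1:7,r2:Add1,r3:8
  c7: stall  regs: r0:Add2,r1:7,r2:Add1,r3:8
  c8: stall  regs: r0:Add2,r1:7,r2:Add1,r3:8
  c9: CDB Add1=57; issue ADD r3<-Add1  regs: r0:Add2,r1:7,r2:57,r3:Add1
  c10: CDB Add2=-41; issue SUB r3<-Add2  regs: r0:-41,r1:7,r2:57,r3:Add2
  c11: issue MUL r3<-Mul1  regs: r0:-41,r1:7,r2:57,r3:Mul1
  c12: issue MUL r0<-Mul2  regs: r0:Mul2,r1:7,r2:57,r3:Mul1
  c13: CDB Add1=-33  regs: r0:Mul2,r1:7,r2:57,r3:Mul1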